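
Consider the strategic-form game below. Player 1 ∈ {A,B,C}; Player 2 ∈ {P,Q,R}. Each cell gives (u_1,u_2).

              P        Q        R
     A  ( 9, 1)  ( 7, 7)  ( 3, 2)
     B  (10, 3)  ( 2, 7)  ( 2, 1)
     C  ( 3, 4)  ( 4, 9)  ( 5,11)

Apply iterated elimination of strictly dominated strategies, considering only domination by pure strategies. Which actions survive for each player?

P2 drop P (Q beats it: A:7>1 B:7>3 C:9>4)
P1 drop B (A beats it: Q:7>2 R:3>2)
P1→{A,C} P2→{Q,R}

Remaining: P1:{A,C} P2:{Q,R}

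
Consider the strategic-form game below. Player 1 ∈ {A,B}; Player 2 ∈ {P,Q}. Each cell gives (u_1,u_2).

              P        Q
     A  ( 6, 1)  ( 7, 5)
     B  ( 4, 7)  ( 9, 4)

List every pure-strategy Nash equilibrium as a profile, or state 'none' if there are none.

No pure NE.

(A,P): not NE [P2→Q gives 5>1]
(A,Q): not NE [P1→B gives 9>7]
(B,P): not NE [P1→A gives 6>4]
(B,Q): not NE [P2→P gives 7>4]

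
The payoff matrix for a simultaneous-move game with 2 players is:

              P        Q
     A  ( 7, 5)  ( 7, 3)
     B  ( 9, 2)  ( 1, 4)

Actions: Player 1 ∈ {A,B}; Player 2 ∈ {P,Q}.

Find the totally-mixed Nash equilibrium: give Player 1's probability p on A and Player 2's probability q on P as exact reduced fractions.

P1 indiff ⇒ q·7+(1-q)·7 = q·9+(1-q)·1 ⇒ q(-2) = (1-q)(-6) ⇒ q = 3/4
P2 indiff ⇒ p·5+(1-p)·2 = p·3+(1-p)·4 ⇒ p(2) = (1-p)(2) ⇒ p = 1/2

p=1/2, q=3/4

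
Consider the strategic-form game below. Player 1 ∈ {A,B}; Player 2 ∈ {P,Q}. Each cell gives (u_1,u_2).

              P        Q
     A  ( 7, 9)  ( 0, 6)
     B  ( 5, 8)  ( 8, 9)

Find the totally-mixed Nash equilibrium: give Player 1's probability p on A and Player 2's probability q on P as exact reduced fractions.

p=1/4, q=4/5

P1 indiff ⇒ q·7+(1-q)·0 = q·5+(1-q)·8 ⇒ q(2) = (1-q)(8) ⇒ q = 4/5
P2 indiff ⇒ p·9+(1-p)·8 = p·6+(1-p)·9 ⇒ p(3) = (1-p)(1) ⇒ p = 1/4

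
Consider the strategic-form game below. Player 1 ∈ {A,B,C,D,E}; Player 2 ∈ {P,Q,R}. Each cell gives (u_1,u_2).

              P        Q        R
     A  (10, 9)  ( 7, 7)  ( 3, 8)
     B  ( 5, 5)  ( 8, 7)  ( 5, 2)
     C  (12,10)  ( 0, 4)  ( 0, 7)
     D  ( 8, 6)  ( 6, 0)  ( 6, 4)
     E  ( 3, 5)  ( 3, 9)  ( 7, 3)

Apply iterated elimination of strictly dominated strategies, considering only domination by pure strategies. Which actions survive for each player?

P2 drop R (P beats it: A:9>8 B:5>2 C:10>7 D:6>4 E:5>3)
P1 drop D (A beats it: P:10>8 Q:7>6)
P1 drop E (A beats it: P:10>3 Q:7>3)
P1→{A,B,C} P2→{P,Q}

Survivors P1:{A,B,C} P2:{P,Q}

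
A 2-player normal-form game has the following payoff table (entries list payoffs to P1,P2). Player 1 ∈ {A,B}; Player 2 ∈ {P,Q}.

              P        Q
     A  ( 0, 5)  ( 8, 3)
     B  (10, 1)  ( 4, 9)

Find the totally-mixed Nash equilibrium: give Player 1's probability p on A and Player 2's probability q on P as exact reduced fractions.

P1 mixes 4/5 on A; P2 mixes 2/7 on P

P1 indiff ⇒ q·0+(1-q)·8 = q·10+(1-q)·4 ⇒ q(-10) = (1-q)(-4) ⇒ q = 2/7
P2 indiff ⇒ p·5+(1-p)·1 = p·3+(1-p)·9 ⇒ p(2) = (1-p)(8) ⇒ p = 4/5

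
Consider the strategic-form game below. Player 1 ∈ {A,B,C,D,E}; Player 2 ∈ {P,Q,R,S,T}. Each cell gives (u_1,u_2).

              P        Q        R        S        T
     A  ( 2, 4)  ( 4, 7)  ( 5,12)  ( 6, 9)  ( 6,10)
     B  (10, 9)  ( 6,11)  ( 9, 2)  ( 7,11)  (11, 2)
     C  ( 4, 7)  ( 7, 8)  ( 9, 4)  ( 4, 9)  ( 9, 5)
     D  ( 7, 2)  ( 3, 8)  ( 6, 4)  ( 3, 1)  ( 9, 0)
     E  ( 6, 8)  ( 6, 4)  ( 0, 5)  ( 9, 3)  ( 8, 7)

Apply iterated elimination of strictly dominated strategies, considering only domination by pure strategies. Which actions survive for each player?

IESDS → P1:{B,C,E} P2:{P,Q,S}

P1 drop A (B beats it: P:10>2 Q:6>4 R:9>5 S:7>6 T:11>6)
P1 drop D (B beats it: P:10>7 Q:6>3 R:9>6 S:7>3 T:11>9)
P2 drop R (P beats it: B:9>2 C:7>4 E:8>5)
P2 drop T (P beats it: B:9>2 C:7>5 E:8>7)
P1→{B,C,E} P2→{P,Q,S}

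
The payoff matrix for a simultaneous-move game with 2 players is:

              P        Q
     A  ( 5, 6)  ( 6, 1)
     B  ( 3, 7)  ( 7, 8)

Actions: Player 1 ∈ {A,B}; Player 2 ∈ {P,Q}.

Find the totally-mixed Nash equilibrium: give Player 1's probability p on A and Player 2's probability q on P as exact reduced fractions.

p=1/6, q=1/3

P1 indiff ⇒ q·5+(1-q)·6 = q·3+(1-q)·7 ⇒ q(2) = (1-q)(1) ⇒ q = 1/3
P2 indiff ⇒ p·6+(1-p)·7 = p·1+(1-p)·8 ⇒ p(5) = (1-p)(1) ⇒ p = 1/6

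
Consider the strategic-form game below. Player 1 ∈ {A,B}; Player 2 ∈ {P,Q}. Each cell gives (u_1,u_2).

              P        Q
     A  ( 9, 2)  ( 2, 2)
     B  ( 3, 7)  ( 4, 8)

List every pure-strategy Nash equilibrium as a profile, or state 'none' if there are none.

NE set: (A,P), (B,Q)

(A,P): NE
(A,Q): not NE [P1→B gives 4>2]
(B,P): not NE [P1→A gives 9>3; P2→Q gives 8>7]
(B,Q): NE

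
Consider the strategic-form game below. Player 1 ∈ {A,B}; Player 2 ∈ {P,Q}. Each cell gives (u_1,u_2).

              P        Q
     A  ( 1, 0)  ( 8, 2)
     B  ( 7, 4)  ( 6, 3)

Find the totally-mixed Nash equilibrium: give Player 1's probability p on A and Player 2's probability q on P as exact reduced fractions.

P1 indiff ⇒ q·1+(1-q)·8 = q·7+(1-q)·6 ⇒ q(-6) = (1-q)(-2) ⇒ q = 1/4
P2 indiff ⇒ p·0+(1-p)·4 = p·2+(1-p)·3 ⇒ p(-2) = (1-p)(-1) ⇒ p = 1/3

p=1/3, q=1/4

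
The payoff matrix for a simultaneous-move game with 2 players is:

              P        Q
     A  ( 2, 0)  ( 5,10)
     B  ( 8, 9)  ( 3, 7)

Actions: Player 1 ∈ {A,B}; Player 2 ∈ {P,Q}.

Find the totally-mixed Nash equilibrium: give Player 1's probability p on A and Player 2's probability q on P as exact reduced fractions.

p=1/6, q=1/4

P1 indiff ⇒ q·2+(1-q)·5 = q·8+(1-q)·3 ⇒ q(-6) = (1-q)(-2) ⇒ q = 1/4
P2 indiff ⇒ p·0+(1-p)·9 = p·10+(1-p)·7 ⇒ p(-10) = (1-p)(-2) ⇒ p = 1/6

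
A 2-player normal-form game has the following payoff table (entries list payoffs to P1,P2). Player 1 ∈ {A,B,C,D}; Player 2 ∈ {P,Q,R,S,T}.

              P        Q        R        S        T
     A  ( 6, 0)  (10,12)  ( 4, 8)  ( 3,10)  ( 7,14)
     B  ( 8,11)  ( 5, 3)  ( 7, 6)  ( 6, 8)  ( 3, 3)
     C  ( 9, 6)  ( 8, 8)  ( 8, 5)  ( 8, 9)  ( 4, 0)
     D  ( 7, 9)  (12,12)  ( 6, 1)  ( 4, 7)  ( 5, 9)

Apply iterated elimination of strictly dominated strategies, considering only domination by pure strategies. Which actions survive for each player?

Survivors P1:{A,C,D} P2:{Q,S,T}

P1 drop B (C beats it: P:9>8 Q:8>5 R:8>7 S:8>6 T:4>3)
P2 drop P (Q beats it: A:12>0 C:8>6 D:12>9)
P2 drop R (Q beats it: A:12>8 C:8>5 D:12>1)
P1→{A,C,D} P2→{Q,S,T}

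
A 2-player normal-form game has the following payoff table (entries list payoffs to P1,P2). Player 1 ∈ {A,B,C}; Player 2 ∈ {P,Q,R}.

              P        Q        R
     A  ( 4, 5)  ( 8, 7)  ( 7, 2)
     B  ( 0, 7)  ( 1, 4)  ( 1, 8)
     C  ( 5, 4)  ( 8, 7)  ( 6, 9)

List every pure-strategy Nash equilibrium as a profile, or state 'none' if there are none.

(A,P): not NE [P1→C gives 5>4; P2→Q gives 7>5]
(A,Q): NE
(A,R): not NE [P2→Q gives 7>2]
(B,P): not NE [P1→C gives 5>0; P2→R gives 8>7]
(B,Q): not NE [P1→C gives 8>1; P2→R gives 8>4]
(B,R): not NE [P1→A gives 7>1]
(C,P): not NE [P2→R gives 9>4]
(C,Q): not NE [P2→R gives 9>7]
(C,R): not NE [P1→A gives 7>6]

PSNE = {(A,Q)}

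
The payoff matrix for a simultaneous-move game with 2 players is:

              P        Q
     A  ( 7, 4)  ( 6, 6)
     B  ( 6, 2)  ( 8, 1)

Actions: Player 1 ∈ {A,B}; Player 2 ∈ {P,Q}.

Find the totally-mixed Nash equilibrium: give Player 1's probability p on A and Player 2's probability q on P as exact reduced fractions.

P1 mixes 1/3 on A; P2 mixes 2/3 on P

P1 indiff ⇒ q·7+(1-q)·6 = q·6+(1-q)·8 ⇒ q(1) = (1-q)(2) ⇒ q = 2/3
P2 indiff ⇒ p·4+(1-p)·2 = p·6+(1-p)·1 ⇒ p(-2) = (1-p)(-1) ⇒ p = 1/3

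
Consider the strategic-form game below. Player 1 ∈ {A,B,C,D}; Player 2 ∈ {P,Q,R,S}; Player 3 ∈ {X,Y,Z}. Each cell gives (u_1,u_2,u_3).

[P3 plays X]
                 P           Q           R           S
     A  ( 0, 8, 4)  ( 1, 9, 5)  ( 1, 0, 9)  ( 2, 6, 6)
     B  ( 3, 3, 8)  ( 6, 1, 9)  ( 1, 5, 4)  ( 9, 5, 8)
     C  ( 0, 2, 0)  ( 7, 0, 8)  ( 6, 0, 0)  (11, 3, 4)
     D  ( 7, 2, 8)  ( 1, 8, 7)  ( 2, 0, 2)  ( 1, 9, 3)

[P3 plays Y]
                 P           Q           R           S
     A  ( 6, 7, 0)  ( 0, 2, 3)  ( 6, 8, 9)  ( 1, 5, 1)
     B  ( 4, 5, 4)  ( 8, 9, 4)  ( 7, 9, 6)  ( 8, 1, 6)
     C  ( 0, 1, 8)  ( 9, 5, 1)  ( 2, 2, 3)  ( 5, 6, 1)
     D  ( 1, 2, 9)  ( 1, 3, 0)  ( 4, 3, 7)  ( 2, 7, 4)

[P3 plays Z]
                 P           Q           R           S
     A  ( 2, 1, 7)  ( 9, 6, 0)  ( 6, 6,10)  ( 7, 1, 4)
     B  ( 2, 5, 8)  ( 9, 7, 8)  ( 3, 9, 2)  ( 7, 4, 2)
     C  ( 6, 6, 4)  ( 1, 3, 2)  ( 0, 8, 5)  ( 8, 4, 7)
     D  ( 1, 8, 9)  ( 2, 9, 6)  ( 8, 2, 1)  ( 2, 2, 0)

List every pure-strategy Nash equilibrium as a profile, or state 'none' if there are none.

(A,P,X): not NE [P1→D gives 7>0; P2→Q gives 9>8; P3→Z gives 7>4]
(A,P,Y): not NE [P2→R gives 8>7; P3→Z gives 7>0]
(A,P,Z): not NE [P1→C gives 6>2; P2→R gives 6>1]
(A,Q,X): not NE [P1→C gives 7>1]
(A,Q,Y): not NE [P1→C gives 9>0; P2→R gives 8>2; P3→X gives 5>3]
(A,Q,Z): not NE [P3→X gives 5>0]
(A,R,X): not NE [P1→C gives 6>1; P2→Q gives 9>0; P3→Z gives 10>9]
(A,R,Y): not NE [P1→B gives 7>6; P3→Z gives 10>9]
(A,R,Z): not NE [P1→D gives 8>6]
(A,S,X): not NE [P1→C gives 11>2; P2→Q gives 9>6]
(A,S,Y): not NE [P1→B gives 8>1; P2→R gives 8>5; P3→X gives 6>1]
(A,S,Z): not NE [P1→C gives 8>7; P2→R gives 6>1; P3→X gives 6>4]
(B,P,X): not NE [P1→D gives 7>3; P2→S gives 5>3]
(B,P,Y): not NE [P1→A gives 6>4; P2→R gives 9>5; P3→Z gives 8>4]
(B,P,Z): not NE [P1→C gives 6>2; P2→R gives 9>5]
(B,Q,X): not NE [P1→C gives 7>6; P2→S gives 5>1]
(B,Q,Y): not NE [P1→C gives 9>8; P3→X gives 9>4]
(B,Q,Z): not NE [P2→R gives 9>7; P3→X gives 9>8]
(B,R,X): not NE [P1→C gives 6>1; P3→Y gives 6>4]
(B,R,Y): NE
(B,R,Z): not NE [P1→D gives 8>3; P3→Y gives 6>2]
(B,S,X): not NE [P1→C gives 11>9]
(B,S,Y): not NE [P2→R gives 9>1; P3→X gives 8>6]
(B,S,Z): not NE [P1→C gives 8>7; P2→R gives 9>4; P3→X gives 8>2]
(C,P,X): not NE [P1→D gives 7>0; P2→S gives 3>2; P3→Y gives 8>0]
(C,P,Y): not NE [P1→A gives 6>0; P2→S gives 6>1]
(C,P,Z): not NE [P2→R gives 8>6; P3→Y gives 8>4]
(C,Q,X): not NE [P2→S gives 3>0]
(C,Q,Y): not NE [P2→S gives 6>5; P3→X gives 8>1]
(C,Q,Z): not NE [P1→B gives 9>1; P2→R gives 8>3; P3→X gives 8>2]
(C,R,X): not NE [P2→S gives 3>0; P3→Z gives 5>0]
(C,R,Y): not NE [P1→B gives 7>2; P2→S gives 6>2; P3→Z gives 5>3]
(C,R,Z): not NE [P1→D gives 8>0]
(C,S,X): not NE [P3→Z gives 7>4]
(C,S,Y): not NE [P1→B gives 8>5; P3→Z gives 7>1]
(C,S,Z): not NE [P2→R gives 8>4]
(D,P,X): not NE [P2→S gives 9>2; P3→Z gives 9>8]
(D,P,Y): not NE [P1→A gives 6>1; P2→S gives 7>2]
(D,P,Z): not NE [P1→C gives 6>1; P2→Q gives 9>8]
(D,Q,X): not NE [P1→C gives 7>1; P2→S gives 9>8]
(D,Q,Y): not NE [P1→C gives 9>1; P2→S gives 7>3; P3→X gives 7>0]
(D,Q,Z): not NE [P1→B gives 9>2; P3→X gives 7>6]
(D,R,X): not NE [P1→C gives 6>2; P2→S gives 9>0; P3→Y gives 7>2]
(D,R,Y): not NE [P1→B gives 7>4; P2→S gives 7>3]
(D,R,Z): not NE [P2→Q gives 9>2; P3→Y gives 7>1]
(D,S,X): not NE [P1→C gives 11>1; P3→Y gives 4>3]
(D,S,Y): not NE [P1→B gives 8>2]
(D,S,Z): not NE [P1→C gives 8>2; P2→Q gives 9>2; P3→Y gives 4>0]

Nash profiles: (B,R,Y)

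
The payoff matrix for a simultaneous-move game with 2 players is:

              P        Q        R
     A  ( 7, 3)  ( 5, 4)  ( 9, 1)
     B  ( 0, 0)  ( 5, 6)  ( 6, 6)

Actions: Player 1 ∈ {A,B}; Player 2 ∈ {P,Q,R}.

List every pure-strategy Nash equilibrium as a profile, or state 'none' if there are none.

(A,P): not NE [P2→Q gives 4>3]
(A,Q): NE
(A,R): not NE [P2→Q gives 4>1]
(B,P): not NE [P1→A gives 7>0; P2→R gives 6>0]
(B,Q): NE
(B,R): not NE [P1→A gives 9>6]

Nash profiles: (A,Q), (B,Q)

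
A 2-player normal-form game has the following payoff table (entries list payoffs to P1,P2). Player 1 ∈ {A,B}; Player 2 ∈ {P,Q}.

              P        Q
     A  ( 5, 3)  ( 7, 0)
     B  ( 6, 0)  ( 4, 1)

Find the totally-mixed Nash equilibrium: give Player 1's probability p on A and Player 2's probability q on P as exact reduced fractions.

P1 indiff ⇒ q·5+(1-q)·7 = q·6+(1-q)·4 ⇒ q(-1) = (1-q)(-3) ⇒ q = 3/4
P2 indiff ⇒ p·3+(1-p)·0 = p·0+(1-p)·1 ⇒ p(3) = (1-p)(1) ⇒ p = 1/4

P1 mixes 1/4 on A; P2 mixes 3/4 on P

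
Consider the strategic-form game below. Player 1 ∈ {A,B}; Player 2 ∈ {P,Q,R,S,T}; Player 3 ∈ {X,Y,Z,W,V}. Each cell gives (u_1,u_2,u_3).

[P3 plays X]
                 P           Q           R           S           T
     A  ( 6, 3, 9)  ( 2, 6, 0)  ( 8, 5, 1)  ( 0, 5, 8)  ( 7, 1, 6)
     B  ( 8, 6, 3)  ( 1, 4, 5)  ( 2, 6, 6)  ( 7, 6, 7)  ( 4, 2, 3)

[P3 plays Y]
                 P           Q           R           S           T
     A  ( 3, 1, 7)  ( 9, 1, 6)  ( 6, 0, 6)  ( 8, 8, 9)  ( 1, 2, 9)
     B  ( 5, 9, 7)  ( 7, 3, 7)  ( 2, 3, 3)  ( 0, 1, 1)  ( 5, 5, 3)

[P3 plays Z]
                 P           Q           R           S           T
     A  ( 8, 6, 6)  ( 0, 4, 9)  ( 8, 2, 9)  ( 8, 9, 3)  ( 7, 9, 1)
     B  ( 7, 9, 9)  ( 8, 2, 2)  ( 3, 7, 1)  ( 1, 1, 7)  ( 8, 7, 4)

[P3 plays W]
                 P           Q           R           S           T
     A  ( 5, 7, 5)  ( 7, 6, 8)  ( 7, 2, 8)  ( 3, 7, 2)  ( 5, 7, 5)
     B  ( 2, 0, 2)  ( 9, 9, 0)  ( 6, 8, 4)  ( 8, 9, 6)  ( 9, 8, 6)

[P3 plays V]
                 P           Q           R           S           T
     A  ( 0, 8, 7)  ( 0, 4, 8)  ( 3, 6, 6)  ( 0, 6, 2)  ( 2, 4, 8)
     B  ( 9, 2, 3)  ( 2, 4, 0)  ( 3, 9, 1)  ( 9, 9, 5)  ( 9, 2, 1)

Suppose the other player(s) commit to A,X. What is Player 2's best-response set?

P2 best: {Q}

u_2(P vs A,X) = 3
u_2(Q vs A,X) = 6
u_2(R vs A,X) = 5
u_2(S vs A,X) = 5
u_2(T vs A,X) = 1
max payoff 6 at {Q}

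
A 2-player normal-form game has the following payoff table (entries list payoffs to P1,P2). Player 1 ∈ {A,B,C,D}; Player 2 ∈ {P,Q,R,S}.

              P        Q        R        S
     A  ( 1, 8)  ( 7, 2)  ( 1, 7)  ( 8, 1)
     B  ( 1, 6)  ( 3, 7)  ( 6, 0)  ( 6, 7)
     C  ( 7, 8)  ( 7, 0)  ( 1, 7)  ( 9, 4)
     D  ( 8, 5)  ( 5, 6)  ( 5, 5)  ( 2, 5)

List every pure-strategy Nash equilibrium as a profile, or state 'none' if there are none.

(A,P): not NE [P1→D gives 8>1]
(A,Q): not NE [P2→P gives 8>2]
(A,R): not NE [P1→B gives 6>1; P2→P gives 8>7]
(A,S): not NE [P1→C gives 9>8; P2→P gives 8>1]
(B,P): not NE [P1→D gives 8>1; P2→S gives 7>6]
(B,Q): not NE [P1→C gives 7>3]
(B,R): not NE [P2→S gives 7>0]
(B,S): not NE [P1→C gives 9>6]
(C,P): not NE [P1→D gives 8>7]
(C,Q): not NE [P2→P gives 8>0]
(C,R): not NE [P1→B gives 6>1; P2→P gives 8>7]
(C,S): not NE [P2→P gives 8>4]
(D,P): not NE [P2→Q gives 6>5]
(D,Q): not NE [P1→C gives 7>5]
(D,R): not NE [P1→B gives 6>5; P2→Q gives 6>5]
(D,S): not NE [P1→C gives 9>2; P2→Q gives 6>5]

Equilibria: none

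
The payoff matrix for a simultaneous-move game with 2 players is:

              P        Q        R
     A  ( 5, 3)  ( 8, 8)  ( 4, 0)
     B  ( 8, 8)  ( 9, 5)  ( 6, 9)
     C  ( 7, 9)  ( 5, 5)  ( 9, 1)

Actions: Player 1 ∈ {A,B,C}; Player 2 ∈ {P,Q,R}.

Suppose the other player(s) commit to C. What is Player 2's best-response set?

u_2(P vs C) = 9
u_2(Q vs C) = 5
u_2(R vs C) = 1
max payoff 9 at {P}

BR_2 = {P}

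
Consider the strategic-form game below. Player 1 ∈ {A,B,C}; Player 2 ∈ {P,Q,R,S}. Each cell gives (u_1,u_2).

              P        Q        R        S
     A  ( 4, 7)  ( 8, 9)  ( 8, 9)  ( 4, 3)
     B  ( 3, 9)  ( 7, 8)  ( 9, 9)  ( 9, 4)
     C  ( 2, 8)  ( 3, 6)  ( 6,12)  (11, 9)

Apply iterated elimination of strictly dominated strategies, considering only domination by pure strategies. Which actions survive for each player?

Survivors P1:{A,B} P2:{P,Q,R}

P2 drop S (R beats it: A:9>3 B:9>4 C:12>9)
P1 drop C (A beats it: P:4>2 Q:8>3 R:8>6)
P1→{A,B} P2→{P,Q,R}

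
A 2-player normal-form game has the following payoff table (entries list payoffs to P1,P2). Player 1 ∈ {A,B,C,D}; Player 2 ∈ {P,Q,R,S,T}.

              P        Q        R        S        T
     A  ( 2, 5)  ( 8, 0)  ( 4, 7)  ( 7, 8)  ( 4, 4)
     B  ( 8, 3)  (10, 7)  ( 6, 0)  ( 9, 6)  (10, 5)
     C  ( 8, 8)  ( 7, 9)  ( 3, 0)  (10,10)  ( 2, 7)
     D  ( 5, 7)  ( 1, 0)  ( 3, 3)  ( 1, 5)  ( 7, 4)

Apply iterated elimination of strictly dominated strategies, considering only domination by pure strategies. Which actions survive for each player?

IESDS → P1:{B,C} P2:{Q,S}

P1 drop A (B beats it: P:8>2 Q:10>8 R:6>4 S:9>7 T:10>4)
P1 drop D (B beats it: P:8>5 Q:10>1 R:6>3 S:9>1 T:10>7)
P2 drop P (Q beats it: B:7>3 C:9>8)
P2 drop R (Q beats it: B:7>0 C:9>0)
P2 drop T (Q beats it: B:7>5 C:9>7)
P1→{B,C} P2→{Q,S}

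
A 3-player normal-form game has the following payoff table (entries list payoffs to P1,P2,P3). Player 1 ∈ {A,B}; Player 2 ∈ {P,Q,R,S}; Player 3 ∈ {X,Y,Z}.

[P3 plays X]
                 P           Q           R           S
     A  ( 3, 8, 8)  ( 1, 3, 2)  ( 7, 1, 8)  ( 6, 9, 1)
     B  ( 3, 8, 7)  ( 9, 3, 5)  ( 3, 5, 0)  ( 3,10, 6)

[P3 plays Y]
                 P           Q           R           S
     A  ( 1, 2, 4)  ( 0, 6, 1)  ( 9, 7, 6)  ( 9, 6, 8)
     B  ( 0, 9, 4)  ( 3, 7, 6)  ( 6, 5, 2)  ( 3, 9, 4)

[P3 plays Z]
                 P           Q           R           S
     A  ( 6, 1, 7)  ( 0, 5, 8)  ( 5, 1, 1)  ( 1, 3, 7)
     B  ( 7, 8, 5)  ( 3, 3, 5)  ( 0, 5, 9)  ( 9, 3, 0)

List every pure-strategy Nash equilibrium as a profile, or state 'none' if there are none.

(A,P,X): not NE [P2→S gives 9>8]
(A,P,Y): not NE [P2→R gives 7>2; P3→X gives 8>4]
(A,P,Z): not NE [P1→B gives 7>6; P2→Q gives 5>1; P3→X gives 8>7]
(A,Q,X): not NE [P1→B gives 9>1; P2→S gives 9>3; P3→Z gives 8>2]
(A,Q,Y): not NE [P1→B gives 3>0; P2→R gives 7>6; P3→Z gives 8>1]
(A,Q,Z): not NE [P1→B gives 3>0]
(A,R,X): not NE [P2→S gives 9>1]
(A,R,Y): not NE [P3→X gives 8>6]
(A,R,Z): not NE [P2→Q gives 5>1; P3→X gives 8>1]
(A,S,X): not NE [P3→Y gives 8>1]
(A,S,Y): not NE [P2→R gives 7>6]
(A,S,Z): not NE [P1→B gives 9>1; P2→Q gives 5>3; P3→Y gives 8>7]
(B,P,X): not NE [P2→S gives 10>8]
(B,P,Y): not NE [P1→A gives 1>0; P3→X gives 7>4]
(B,P,Z): not NE [P3→X gives 7>5]
(B,Q,X): not NE [P2→S gives 10>3; P3→Y gives 6>5]
(B,Q,Y): not NE [P2→S gives 9>7]
(B,Q,Z): not NE [P2→P gives 8>3; P3→Y gives 6>5]
(B,R,X): not NE [P1→A gives 7>3; P2→S gives 10>5; P3→Z gives 9>0]
(B,R,Y): not NE [P1→A gives 9>6; P2→S gives 9>5; P3→Z gives 9>2]
(B,R,Z): not NE [P1→A gives 5>0; P2→P gives 8>5]
(B,S,X): not NE [P1→A gives 6>3]
(B,S,Y): not NE [P1→A gives 9>3; P3→X gives 6>4]
(B,S,Z): not NE [P2→P gives 8>3; P3→X gives 6>0]

No pure NE.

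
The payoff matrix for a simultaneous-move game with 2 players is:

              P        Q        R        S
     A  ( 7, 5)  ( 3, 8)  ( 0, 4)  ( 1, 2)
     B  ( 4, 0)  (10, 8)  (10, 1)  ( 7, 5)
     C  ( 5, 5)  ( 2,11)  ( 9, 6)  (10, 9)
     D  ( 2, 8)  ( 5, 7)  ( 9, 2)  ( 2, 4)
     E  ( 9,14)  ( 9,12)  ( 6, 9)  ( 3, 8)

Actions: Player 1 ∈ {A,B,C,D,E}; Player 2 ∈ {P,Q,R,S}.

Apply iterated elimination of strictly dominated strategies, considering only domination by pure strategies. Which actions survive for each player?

Survivors P1:{B,E} P2:{P,Q}

P1 drop A (E beats it: P:9>7 Q:9>3 R:6>0 S:3>1)
P1 drop D (B beats it: P:4>2 Q:10>5 R:10>9 S:7>2)
P2 drop R (Q beats it: B:8>1 C:11>6 E:12>9)
P2 drop S (Q beats it: B:8>5 C:11>9 E:12>8)
P1 drop C (E beats it: P:9>5 Q:9>2)
P1→{B,E} P2→{P,Q}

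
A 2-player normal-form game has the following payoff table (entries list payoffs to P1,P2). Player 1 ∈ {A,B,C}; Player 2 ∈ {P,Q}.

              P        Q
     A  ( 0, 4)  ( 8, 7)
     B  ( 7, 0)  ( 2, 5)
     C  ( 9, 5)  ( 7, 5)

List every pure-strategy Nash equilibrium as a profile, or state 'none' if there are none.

PSNE = {(A,Q), (C,P)}

(A,P): not NE [P1→C gives 9>0; P2→Q gives 7>4]
(A,Q): NE
(B,P): not NE [P1→C gives 9>7; P2→Q gives 5>0]
(B,Q): not NE [P1→A gives 8>2]
(C,P): NE
(C,Q): not NE [P1→A gives 8>7]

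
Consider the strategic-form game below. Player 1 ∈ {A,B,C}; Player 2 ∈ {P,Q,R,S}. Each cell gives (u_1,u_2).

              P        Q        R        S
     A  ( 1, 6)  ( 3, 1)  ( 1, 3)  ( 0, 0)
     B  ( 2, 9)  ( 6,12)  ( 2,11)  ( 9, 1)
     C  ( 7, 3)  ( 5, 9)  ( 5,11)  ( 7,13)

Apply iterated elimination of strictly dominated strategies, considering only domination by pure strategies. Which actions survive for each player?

Remaining: P1:{B,C} P2:{Q,R,S}

P1 drop A (B beats it: P:2>1 Q:6>3 R:2>1 S:9>0)
P2 drop P (Q beats it: B:12>9 C:9>3)
P1→{B,C} P2→{Q,R,S}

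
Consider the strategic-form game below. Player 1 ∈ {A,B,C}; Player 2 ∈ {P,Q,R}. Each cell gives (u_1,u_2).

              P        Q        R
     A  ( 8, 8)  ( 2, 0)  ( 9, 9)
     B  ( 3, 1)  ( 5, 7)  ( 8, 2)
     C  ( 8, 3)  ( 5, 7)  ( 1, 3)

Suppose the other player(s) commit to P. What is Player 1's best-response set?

u_1(A vs P) = 8
u_1(B vs P) = 3
u_1(C vs P) = 8
max payoff 8 at {A,C}

P1 best: {A,C}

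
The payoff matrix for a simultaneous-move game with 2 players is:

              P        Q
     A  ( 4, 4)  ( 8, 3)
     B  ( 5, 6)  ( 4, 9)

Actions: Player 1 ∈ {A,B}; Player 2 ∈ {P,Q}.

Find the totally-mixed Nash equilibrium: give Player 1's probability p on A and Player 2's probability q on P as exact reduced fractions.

P1 mixes 3/4 on A; P2 mixes 4/5 on P

P1 indiff ⇒ q·4+(1-q)·8 = q·5+(1-q)·4 ⇒ q(-1) = (1-q)(-4) ⇒ q = 4/5
P2 indiff ⇒ p·4+(1-p)·6 = p·3+(1-p)·9 ⇒ p(1) = (1-p)(3) ⇒ p = 3/4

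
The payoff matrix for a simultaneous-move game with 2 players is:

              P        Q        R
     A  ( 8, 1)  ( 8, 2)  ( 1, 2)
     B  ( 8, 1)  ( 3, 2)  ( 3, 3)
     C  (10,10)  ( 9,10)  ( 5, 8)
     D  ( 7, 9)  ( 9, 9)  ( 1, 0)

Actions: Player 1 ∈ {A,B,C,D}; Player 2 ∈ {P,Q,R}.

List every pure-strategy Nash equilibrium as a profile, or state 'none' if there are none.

(A,P): not NE [P1→C gives 10>8; P2→R gives 2>1]
(A,Q): not NE [P1→D gives 9>8]
(A,R): not NE [P1→C gives 5>1]
(B,P): not NE [P1→C gives 10>8; P2→R gives 3>1]
(B,Q): not NE [P1→D gives 9>3; P2→R gives 3>2]
(B,R): not NE [P1→C gives 5>3]
(C,P): NE
(C,Q): NE
(C,R): not NE [P2→Q gives 10>8]
(D,P): not NE [P1→C gives 10>7]
(D,Q): NE
(D,R): not NE [P1→C gives 5>1; P2→Q gives 9>0]

PSNE = {(C,P), (C,Q), (D,Q)}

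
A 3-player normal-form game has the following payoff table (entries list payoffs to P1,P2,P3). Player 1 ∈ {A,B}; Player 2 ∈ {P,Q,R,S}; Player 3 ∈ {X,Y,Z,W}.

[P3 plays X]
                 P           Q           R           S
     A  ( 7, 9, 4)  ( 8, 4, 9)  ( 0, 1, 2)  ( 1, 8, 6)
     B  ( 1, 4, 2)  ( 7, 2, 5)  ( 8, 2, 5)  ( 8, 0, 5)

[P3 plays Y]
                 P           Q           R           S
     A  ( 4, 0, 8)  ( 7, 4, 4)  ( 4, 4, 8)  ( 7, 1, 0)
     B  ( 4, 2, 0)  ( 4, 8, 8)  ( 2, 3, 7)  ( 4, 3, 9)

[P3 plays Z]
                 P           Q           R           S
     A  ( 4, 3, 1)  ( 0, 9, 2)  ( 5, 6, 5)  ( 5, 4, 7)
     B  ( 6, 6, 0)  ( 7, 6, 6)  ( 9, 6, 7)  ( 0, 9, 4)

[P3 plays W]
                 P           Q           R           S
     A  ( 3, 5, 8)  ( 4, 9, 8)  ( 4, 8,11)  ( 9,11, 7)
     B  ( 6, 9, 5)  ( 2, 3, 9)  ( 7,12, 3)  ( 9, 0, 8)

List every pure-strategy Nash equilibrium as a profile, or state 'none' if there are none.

(A,P,X): not NE [P3→W gives 8>4]
(A,P,Y): not NE [P2→R gives 4>0]
(A,P,Z): not NE [P1→B gives 6>4; P2→Q gives 9>3; P3→W gives 8>1]
(A,P,W): not NE [P1→B gives 6>3; P2→S gives 11>5]
(A,Q,X): not NE [P2→P gives 9>4]
(A,Q,Y): not NE [P3→X gives 9>4]
(A,Q,Z): not NE [P1→B gives 7>0; P3→X gives 9>2]
(A,Q,W): not NE [P2→S gives 11>9; P3→X gives 9>8]
(A,R,X): not NE [P1→B gives 8>0; P2→P gives 9>1; P3→W gives 11>2]
(A,R,Y): not NE [P3→W gives 11>8]
(A,R,Z): not NE [P1→B gives 9>5; P2→Q gives 9>6; P3→W gives 11>5]
(A,R,W): not NE [P1→B gives 7>4; P2→S gives 11>8]
(A,S,X): not NE [P1→B gives 8>1; P2→P gives 9>8; P3→W gives 7>6]
(A,S,Y): not NE [P2→R gives 4>1; P3→W gives 7>0]
(A,S,Z): not NE [P2→Q gives 9>4]
(A,S,W): NE
(B,P,X): not NE [P1→A gives 7>1; P3→W gives 5>2]
(B,P,Y): not NE [P2→Q gives 8>2; P3→W gives 5>0]
(B,P,Z): not NE [P2→S gives 9>6; P3→W gives 5>0]
(B,P,W): not NE [P2→R gives 12>9]
(B,Q,X): not NE [P1→A gives 8>7; P2→P gives 4>2; P3→W gives 9>5]
(B,Q,Y): not NE [P1→A gives 7>4; P3→W gives 9>8]
(B,Q,Z): not NE [P2→S gives 9>6; P3→W gives 9>6]
(B,Q,W): not NE [P1→A gives 4>2; P2→R gives 12>3]
(B,R,X): not NE [P2→P gives 4>2; P3→Z gives 7>5]
(B,R,Y): not NE [P1→A gives 4>2; P2→Q gives 8>3]
(B,R,Z): not NE [P2→S gives 9>6]
(B,R,W): not NE [P3→Z gives 7>3]
(B,S,X): not NE [P2→P gives 4>0; P3→Y gives 9>5]
(B,S,Y): not NE [P1→A gives 7>4; P2→Q gives 8>3]
(B,S,Z): not NE [P1→A gives 5>0; P3→Y gives 9>4]
(B,S,W): not NE [P2→R gives 12>0; P3→Y gives 9>8]

PSNE = {(A,S,W)}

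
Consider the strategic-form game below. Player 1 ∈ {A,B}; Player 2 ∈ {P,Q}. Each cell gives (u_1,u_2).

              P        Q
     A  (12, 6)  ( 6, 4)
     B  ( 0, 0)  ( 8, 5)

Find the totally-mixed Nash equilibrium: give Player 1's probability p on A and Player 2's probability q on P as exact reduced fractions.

P1 indiff ⇒ q·12+(1-q)·6 = q·0+(1-q)·8 ⇒ q(12) = (1-q)(2) ⇒ q = 1/7
P2 indiff ⇒ p·6+(1-p)·0 = p·4+(1-p)·5 ⇒ p(2) = (1-p)(5) ⇒ p = 5/7

P1 mixes 5/7 on A; P2 mixes 1/7 on P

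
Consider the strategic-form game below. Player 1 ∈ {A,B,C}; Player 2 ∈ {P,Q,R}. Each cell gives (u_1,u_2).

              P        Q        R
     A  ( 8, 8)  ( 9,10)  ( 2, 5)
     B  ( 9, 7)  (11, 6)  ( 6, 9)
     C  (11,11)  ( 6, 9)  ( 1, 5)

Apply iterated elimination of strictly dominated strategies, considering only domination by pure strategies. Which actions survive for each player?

P1 drop A (B beats it: P:9>8 Q:11>9 R:6>2)
P2 drop Q (P beats it: B:7>6 C:11>9)
P1→{B,C} P2→{P,R}

IESDS → P1:{B,C} P2:{P,R}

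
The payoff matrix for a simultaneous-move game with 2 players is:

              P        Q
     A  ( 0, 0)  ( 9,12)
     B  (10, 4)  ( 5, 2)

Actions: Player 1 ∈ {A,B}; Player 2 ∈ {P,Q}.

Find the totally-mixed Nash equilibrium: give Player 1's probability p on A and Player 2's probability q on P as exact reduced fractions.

P1 indiff ⇒ q·0+(1-q)·9 = q·10+(1-q)·5 ⇒ q(-10) = (1-q)(-4) ⇒ q = 2/7
P2 indiff ⇒ p·0+(1-p)·4 = p·12+(1-p)·2 ⇒ p(-12) = (1-p)(-2) ⇒ p = 1/7

P1 mixes 1/7 on A; P2 mixes 2/7 on P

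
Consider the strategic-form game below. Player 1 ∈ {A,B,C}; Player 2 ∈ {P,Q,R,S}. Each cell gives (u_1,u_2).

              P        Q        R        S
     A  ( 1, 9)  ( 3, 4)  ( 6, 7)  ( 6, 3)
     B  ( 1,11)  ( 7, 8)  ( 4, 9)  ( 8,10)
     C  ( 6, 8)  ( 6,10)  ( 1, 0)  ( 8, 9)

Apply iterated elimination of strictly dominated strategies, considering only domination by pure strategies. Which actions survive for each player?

P2 drop R (P beats it: A:9>7 B:11>9 C:8>0)
P1 drop A (C beats it: P:6>1 Q:6>3 S:8>6)
P1→{B,C} P2→{P,Q,S}

Remaining: P1:{B,C} P2:{P,Q,S}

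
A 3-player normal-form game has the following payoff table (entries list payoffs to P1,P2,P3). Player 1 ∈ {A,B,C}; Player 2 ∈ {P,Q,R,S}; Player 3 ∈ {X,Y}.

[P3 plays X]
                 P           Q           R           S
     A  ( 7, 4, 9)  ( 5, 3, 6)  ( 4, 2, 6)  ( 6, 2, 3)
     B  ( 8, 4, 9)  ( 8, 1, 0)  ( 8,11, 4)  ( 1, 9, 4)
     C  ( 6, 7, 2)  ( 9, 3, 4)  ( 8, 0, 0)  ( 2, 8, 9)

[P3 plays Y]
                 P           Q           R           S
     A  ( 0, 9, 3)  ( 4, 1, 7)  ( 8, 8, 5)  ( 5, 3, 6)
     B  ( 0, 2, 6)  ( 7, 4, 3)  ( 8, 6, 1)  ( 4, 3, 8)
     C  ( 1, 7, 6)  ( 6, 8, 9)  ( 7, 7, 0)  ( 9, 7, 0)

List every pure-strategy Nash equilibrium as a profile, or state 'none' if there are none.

(A,P,X): not NE [P1→B gives 8>7]
(A,P,Y): not NE [P1→C gives 1>0; P3→X gives 9>3]
(A,Q,X): not NE [P1→C gives 9>5; P2→P gives 4>3; P3→Y gives 7>6]
(A,Q,Y): not NE [P1→B gives 7>4; P2→P gives 9>1]
(A,R,X): not NE [P1→C gives 8>4; P2→P gives 4>2]
(A,R,Y): not NE [P2→P gives 9>8; P3→X gives 6>5]
(A,S,X): not NE [P2→P gives 4>2; P3→Y gives 6>3]
(A,S,Y): not NE [P1→C gives 9>5; P2→P gives 9>3]
(B,P,X): not NE [P2→R gives 11>4]
(B,P,Y): not NE [P1→C gives 1>0; P2→R gives 6>2; P3→X gives 9>6]
(B,Q,X): not NE [P1→C gives 9>8; P2→R gives 11>1; P3→Y gives 3>0]
(B,Q,Y): not NE [P2→R gives 6>4]
(B,R,X): NE
(B,R,Y): not NE [P3→X gives 4>1]
(B,S,X): not NE [P1→A gives 6>1; P2→R gives 11>9; P3→Y gives 8>4]
(B,S,Y): not NE [P1→C gives 9>4; P2→R gives 6>3]
(C,P,X): not NE [P1→B gives 8>6; P2→S gives 8>7; P3→Y gives 6>2]
(C,P,Y): not NE [P2→Q gives 8>7]
(C,Q,X): not NE [P2→S gives 8>3; P3→Y gives 9>4]
(C,Q,Y): not NE [P1→B gives 7>6]
(C,R,X): not NE [P2→S gives 8>0]
(C,R,Y): not NE [P1→B gives 8>7; P2→Q gives 8>7]
(C,S,X): not NE [P1→A gives 6>2]
(C,S,Y): not NE [P2→Q gives 8>7; P3→X gives 9>0]

Nash profiles: (B,R,X)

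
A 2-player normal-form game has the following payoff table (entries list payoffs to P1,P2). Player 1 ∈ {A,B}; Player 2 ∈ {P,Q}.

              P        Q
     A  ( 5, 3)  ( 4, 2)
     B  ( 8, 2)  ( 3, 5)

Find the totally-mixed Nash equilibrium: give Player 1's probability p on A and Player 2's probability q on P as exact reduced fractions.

P1 indiff ⇒ q·5+(1-q)·4 = q·8+(1-q)·3 ⇒ q(-3) = (1-q)(-1) ⇒ q = 1/4
P2 indiff ⇒ p·3+(1-p)·2 = p·2+(1-p)·5 ⇒ p(1) = (1-p)(3) ⇒ p = 3/4

p=3/4, q=1/4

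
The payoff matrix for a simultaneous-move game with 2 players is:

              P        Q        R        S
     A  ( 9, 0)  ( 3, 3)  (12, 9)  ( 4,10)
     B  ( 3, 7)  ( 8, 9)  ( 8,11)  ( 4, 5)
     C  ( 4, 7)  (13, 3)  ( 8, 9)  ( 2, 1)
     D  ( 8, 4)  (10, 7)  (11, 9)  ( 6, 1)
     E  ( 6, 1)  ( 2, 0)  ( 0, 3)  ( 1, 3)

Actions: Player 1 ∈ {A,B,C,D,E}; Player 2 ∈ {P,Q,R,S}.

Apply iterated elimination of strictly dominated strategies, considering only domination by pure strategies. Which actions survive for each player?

P1 drop B (D beats it: P:8>3 Q:10>8 R:11>8 S:6>4)
P1 drop E (A beats it: P:9>6 Q:3>2 R:12>0 S:4>1)
P2 drop P (R beats it: A:9>0 C:9>7 D:9>4)
P2 drop Q (R beats it: A:9>3 C:9>3 D:9>7)
P1 drop C (A beats it: R:12>8 S:4>2)
P1→{A,D} P2→{R,S}

Survivors P1:{A,D} P2:{R,S}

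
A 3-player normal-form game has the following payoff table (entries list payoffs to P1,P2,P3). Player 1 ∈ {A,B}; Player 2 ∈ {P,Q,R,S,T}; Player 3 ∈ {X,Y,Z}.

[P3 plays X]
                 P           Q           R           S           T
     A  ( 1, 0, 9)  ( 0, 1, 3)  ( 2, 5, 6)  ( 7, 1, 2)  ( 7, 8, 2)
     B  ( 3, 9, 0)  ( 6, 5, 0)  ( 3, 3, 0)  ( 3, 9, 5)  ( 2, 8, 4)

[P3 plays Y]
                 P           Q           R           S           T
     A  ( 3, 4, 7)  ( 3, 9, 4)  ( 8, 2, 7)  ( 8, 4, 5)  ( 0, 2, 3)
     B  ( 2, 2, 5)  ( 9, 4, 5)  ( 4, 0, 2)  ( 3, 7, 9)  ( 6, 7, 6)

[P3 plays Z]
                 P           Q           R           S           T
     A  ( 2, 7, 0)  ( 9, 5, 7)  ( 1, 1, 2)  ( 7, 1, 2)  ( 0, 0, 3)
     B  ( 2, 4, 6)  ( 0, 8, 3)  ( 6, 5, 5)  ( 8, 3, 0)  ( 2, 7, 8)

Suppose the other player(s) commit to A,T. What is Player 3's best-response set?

BR_3 = {Y,Z}

u_3(X vs A,T) = 2
u_3(Y vs A,T) = 3
u_3(Z vs A,T) = 3
max payoff 3 at {Y,Z}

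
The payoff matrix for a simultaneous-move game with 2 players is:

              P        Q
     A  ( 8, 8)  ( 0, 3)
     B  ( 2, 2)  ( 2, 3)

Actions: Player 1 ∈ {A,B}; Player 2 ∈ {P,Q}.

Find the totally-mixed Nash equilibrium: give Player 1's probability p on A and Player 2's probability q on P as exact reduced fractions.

P1 indiff ⇒ q·8+(1-q)·0 = q·2+(1-q)·2 ⇒ q(6) = (1-q)(2) ⇒ q = 1/4
P2 indiff ⇒ p·8+(1-p)·2 = p·3+(1-p)·3 ⇒ p(5) = (1-p)(1) ⇒ p = 1/6

P1 mixes 1/6 on A; P2 mixes 1/4 on P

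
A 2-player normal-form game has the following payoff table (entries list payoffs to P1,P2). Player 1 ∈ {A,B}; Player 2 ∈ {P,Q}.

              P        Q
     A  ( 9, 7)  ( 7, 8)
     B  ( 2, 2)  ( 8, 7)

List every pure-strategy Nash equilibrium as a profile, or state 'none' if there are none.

PSNE = {(B,Q)}

(A,P): not NE [P2→Q gives 8>7]
(A,Q): not NE [P1→B gives 8>7]
(B,P): not NE [P1→A gives 9>2; P2→Q gives 7>2]
(B,Q): NE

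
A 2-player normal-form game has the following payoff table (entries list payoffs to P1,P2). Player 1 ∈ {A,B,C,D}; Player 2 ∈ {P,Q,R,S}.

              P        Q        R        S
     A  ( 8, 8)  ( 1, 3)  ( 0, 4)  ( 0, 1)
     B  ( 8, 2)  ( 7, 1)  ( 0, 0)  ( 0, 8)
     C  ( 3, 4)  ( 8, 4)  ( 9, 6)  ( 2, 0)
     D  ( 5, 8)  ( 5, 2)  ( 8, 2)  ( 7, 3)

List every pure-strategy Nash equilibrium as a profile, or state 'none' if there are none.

(A,P): NE
(A,Q): not NE [P1→C gives 8>1; P2→P gives 8>3]
(A,R): not NE [P1→C gives 9>0; P2→P gives 8>4]
(A,S): not NE [P1→D gives 7>0; P2→P gives 8>1]
(B,P): not NE [P2→S gives 8>2]
(B,Q): not NE [P1→C gives 8>7; P2→S gives 8>1]
(B,R): not NE [P1→C gives 9>0; P2→S gives 8>0]
(B,S): not NE [P1→D gives 7>0]
(C,P): not NE [P1→B gives 8>3; P2→R gives 6>4]
(C,Q): not NE [P2→R gives 6>4]
(C,R): NE
(C,S): not NE [P1→D gives 7>2; P2→R gives 6>0]
(D,P): not NE [P1→B gives 8>5]
(D,Q): not NE [P1→C gives 8>5; P2→P gives 8>2]
(D,R): not NE [P1→C gives 9>8; P2→P gives 8>2]
(D,S): not NE [P2→P gives 8>3]

Nash profiles: (A,P), (C,R)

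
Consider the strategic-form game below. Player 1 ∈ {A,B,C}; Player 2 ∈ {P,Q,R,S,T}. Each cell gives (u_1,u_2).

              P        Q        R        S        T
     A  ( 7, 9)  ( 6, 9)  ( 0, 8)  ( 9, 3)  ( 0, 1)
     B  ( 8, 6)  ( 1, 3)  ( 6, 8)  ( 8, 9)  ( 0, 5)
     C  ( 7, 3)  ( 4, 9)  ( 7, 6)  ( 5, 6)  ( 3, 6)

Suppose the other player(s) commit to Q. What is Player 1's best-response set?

u_1(A vs Q) = 6
u_1(B vs Q) = 1
u_1(C vs Q) = 4
max payoff 6 at {A}

argmax u_1 = {A}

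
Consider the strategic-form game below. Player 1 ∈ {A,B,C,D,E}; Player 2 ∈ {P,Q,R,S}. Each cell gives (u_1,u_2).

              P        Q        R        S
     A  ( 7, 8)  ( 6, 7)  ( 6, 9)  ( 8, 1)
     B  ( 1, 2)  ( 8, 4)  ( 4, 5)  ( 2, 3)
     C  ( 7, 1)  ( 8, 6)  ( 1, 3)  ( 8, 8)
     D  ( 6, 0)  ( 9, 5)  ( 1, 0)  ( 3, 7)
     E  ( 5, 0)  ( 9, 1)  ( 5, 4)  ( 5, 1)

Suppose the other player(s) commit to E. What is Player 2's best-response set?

u_2(P vs E) = 0
u_2(Q vs E) = 1
u_2(R vs E) = 4
u_2(S vs E) = 1
max payoff 4 at {R}

argmax u_2 = {R}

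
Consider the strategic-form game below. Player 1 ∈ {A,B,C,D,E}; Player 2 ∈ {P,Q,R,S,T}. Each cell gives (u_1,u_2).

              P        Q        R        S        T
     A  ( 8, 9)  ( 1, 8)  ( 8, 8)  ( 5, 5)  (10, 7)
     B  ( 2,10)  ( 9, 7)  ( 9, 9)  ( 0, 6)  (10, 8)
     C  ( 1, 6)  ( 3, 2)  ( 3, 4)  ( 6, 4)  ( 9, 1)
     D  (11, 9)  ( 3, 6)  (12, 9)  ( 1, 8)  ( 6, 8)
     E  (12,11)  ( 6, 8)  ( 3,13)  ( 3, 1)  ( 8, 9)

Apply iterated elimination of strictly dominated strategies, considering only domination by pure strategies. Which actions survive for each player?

P2 drop Q (P beats it: A:9>8 B:10>7 C:6>2 D:9>6 E:11>8)
P2 drop S (P beats it: A:9>5 B:10>6 C:6>4 D:9>8 E:11>1)
P1 drop C (A beats it: P:8>1 R:8>3 T:10>9)
P2 drop T (P beats it: A:9>7 B:10>8 D:9>8 E:11>9)
P1 drop A (D beats it: P:11>8 R:12>8)
P1 drop B (D beats it: P:11>2 R:12>9)
P1→{D,E} P2→{P,R}

IESDS → P1:{D,E} P2:{P,R}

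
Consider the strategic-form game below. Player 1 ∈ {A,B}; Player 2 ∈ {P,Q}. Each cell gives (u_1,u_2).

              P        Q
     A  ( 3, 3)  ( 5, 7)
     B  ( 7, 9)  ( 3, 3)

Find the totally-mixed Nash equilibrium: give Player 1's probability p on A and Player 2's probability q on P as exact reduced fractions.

(p,q) = (3/5, 1/3)

P1 indiff ⇒ q·3+(1-q)·5 = q·7+(1-q)·3 ⇒ q(-4) = (1-q)(-2) ⇒ q = 1/3
P2 indiff ⇒ p·3+(1-p)·9 = p·7+(1-p)·3 ⇒ p(-4) = (1-p)(-6) ⇒ p = 3/5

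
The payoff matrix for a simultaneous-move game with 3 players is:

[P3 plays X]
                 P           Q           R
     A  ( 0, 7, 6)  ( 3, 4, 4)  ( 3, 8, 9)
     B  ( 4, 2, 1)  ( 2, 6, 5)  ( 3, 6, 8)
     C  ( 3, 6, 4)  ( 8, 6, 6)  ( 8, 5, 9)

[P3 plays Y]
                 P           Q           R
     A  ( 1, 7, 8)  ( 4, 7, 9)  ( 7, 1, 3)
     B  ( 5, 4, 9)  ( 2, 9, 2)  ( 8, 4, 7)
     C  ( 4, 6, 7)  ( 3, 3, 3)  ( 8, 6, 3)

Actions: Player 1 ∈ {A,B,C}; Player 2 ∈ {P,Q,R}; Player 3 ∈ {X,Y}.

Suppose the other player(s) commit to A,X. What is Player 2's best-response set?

u_2(P vs A,X) = 7
u_2(Q vs A,X) = 4
u_2(R vs A,X) = 8
max payoff 8 at {R}

BR_2 = {R}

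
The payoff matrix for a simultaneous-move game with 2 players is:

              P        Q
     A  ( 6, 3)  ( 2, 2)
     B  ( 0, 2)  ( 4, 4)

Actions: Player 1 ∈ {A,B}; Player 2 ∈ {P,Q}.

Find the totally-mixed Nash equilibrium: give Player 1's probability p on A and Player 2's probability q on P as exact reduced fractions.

p=2/3, q=1/4

P1 indiff ⇒ q·6+(1-q)·2 = q·0+(1-q)·4 ⇒ q(6) = (1-q)(2) ⇒ q = 1/4
P2 indiff ⇒ p·3+(1-p)·2 = p·2+(1-p)·4 ⇒ p(1) = (1-p)(2) ⇒ p = 2/3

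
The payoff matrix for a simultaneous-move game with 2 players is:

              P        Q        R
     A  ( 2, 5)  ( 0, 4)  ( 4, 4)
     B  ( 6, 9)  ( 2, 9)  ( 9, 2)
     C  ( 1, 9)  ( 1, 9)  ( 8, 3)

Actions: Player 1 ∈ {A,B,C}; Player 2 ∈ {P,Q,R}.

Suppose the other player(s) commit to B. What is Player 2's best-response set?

u_2(P vs B) = 9
u_2(Q vs B) = 9
u_2(R vs B) = 2
max payoff 9 at {P,Q}

argmax u_2 = {P,Q}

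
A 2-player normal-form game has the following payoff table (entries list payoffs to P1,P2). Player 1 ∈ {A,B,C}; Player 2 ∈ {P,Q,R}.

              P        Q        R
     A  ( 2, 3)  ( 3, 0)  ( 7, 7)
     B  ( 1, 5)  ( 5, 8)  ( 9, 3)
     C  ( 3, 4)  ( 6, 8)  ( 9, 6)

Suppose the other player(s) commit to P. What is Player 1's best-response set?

argmax u_1 = {C}

u_1(A vs P) = 2
u_1(B vs P) = 1
u_1(C vs P) = 3
max payoff 3 at {C}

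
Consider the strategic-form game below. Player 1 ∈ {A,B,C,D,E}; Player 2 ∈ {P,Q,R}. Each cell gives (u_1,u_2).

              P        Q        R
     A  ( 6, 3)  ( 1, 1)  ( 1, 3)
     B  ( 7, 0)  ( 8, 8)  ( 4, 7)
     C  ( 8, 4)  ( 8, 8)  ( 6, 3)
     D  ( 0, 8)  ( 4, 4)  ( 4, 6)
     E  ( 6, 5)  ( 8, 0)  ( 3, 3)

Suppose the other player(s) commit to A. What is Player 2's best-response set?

u_2(P vs A) = 3
u_2(Q vs A) = 1
u_2(R vs A) = 3
max payoff 3 at {P,R}

BR_2 = {P,R}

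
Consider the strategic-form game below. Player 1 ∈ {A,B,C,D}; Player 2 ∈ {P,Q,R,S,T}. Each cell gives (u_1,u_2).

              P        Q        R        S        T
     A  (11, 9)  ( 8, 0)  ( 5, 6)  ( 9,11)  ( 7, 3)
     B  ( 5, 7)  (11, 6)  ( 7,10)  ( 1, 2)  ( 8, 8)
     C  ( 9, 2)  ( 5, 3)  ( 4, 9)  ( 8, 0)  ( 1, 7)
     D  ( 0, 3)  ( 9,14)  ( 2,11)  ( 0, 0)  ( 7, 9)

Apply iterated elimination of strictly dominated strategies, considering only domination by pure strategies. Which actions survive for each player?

P1 drop C (A beats it: P:11>9 Q:8>5 R:5>4 S:9>8 T:7>1)
P1 drop D (B beats it: P:5>0 Q:11>9 R:7>2 S:1>0 T:8>7)
P2 drop Q (P beats it: A:9>0 B:7>6)
P2 drop T (R beats it: A:6>3 B:10>8)
P1→{A,B} P2→{P,R,S}

Remaining: P1:{A,B} P2:{P,R,S}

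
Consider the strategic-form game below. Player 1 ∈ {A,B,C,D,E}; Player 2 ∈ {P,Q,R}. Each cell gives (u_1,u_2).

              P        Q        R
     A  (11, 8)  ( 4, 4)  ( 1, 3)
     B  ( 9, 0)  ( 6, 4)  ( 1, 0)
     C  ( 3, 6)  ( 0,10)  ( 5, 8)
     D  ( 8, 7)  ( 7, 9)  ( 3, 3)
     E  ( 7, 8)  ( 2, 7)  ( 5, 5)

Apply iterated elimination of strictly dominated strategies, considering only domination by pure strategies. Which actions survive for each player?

P2 drop R (Q beats it: A:4>3 B:4>0 C:10>8 D:9>3 E:7>5)
P1 drop C (A beats it: P:11>3 Q:4>0)
P1 drop E (A beats it: P:11>7 Q:4>2)
P1→{A,B,D} P2→{P,Q}

Survivors P1:{A,B,D} P2:{P,Q}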